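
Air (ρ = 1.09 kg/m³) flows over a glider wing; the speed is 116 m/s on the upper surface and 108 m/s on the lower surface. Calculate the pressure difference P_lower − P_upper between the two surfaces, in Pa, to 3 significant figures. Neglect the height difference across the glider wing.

ΔP ≈ 977 Pa

Bernoulli (same height): P_lower − P_upper = ½ρ(v_upper² − v_lower²).
ΔP = ½·1.09·(116² − 108²) = 977 Pa.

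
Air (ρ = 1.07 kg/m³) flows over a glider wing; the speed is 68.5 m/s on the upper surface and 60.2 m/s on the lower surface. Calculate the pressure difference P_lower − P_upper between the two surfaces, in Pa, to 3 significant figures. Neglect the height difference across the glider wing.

ΔP ≈ 571 Pa

Bernoulli (same height): P_lower − P_upper = ½ρ(v_upper² − v_lower²).
ΔP = ½·1.07·(68.5² − 60.2²) = 571 Pa.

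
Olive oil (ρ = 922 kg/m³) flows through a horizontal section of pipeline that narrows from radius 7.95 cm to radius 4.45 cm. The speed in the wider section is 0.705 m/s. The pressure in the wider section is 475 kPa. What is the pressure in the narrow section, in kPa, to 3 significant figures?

Continuity gives A₁v₁ = A₂v₂, so v₂ = (199 cm²)/(62.2 cm²) × 0.705 m/s = 2.25 m/s.
Bernoulli (h₁ = h₂): P₁ − P₂ = ½ρ(v₂² − v₁²).
P₂ = P₁ − ½ρ(v₂² − v₁²) = 475000 − ½·922·(2.25² − 0.705²) = 475000 − 2100 = 473000 Pa.

P₂ ≈ 473 kPa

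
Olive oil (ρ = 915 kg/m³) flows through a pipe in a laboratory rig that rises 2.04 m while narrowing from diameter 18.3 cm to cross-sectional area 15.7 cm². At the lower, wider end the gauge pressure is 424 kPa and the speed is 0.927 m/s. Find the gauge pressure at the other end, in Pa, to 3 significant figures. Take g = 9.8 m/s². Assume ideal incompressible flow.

P₂ = 296000 Pa

By continuity, v₂ = v₁·A₁/A₂ = 0.927·(263/15.7) = 15.5 m/s.
Energy conservation along the streamline gives P₂ = P₁ − ½ρ(v₂² − v₁²) − ρg(h₂ − h₁).
P₂ = 424000 + ½·915·(0.927² − 15.5²) − 915·9.8·(+2.04) = 424000 + (-110000) − (18300) = 296000 Pa.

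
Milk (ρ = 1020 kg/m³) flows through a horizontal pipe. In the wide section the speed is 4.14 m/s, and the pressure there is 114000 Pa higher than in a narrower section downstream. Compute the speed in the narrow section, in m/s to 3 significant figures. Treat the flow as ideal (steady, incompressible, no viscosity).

v₂ ≈ 15.5 m/s

Horizontal Bernoulli: P₁ + ½ρv₁² = P₂ + ½ρv₂², so v₂² = v₁² + 2(P₁ − P₂)/ρ.
v₂ = √(4.14² + 2·114000/1020) = √(17.1 + 224) = 15.5 m/s.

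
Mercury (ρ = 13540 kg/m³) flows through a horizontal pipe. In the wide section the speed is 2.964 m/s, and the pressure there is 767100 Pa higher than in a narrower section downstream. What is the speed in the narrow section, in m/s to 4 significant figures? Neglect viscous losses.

v₂ ≈ 11.05 m/s

With h₁ = h₂, rearranging Bernoulli gives v₂ = √(v₁² + 2ΔP/ρ).
v₂ = √(2.964² + 2·767100/13540) = √(8.785 + 113.3) = 11.05 m/s.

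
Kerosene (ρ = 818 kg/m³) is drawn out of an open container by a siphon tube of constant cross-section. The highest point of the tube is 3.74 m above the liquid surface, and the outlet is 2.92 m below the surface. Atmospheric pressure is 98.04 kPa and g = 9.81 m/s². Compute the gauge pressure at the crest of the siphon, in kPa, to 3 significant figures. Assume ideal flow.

P_gauge = -53.4 kPa

From the surface to the outlet (both open to atmosphere, surface at rest): v = √(2g·h_out) = √(2·9.81·2.92) = 7.57 m/s.
The bore is uniform, so the speed at the crest is the same v. Bernoulli surface→crest: P_atm = P_top + ½ρv² + ρg·h_top.
P_top = 98040 − ½·818·7.57² − 818·9.81·3.74 = 44600 Pa. So P_gauge = P_top − P_atm = -53400 Pa.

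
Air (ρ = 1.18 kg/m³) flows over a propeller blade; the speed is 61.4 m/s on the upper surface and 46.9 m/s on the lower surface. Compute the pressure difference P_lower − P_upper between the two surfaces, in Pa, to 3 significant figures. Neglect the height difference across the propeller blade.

ΔP = 927 Pa

With negligible Δh, P + ½ρv² is constant, so P_low − P_up = ½ρ(v_up² − v_low²).
ΔP = ½·1.18·(61.4² − 46.9²) = 927 Pa.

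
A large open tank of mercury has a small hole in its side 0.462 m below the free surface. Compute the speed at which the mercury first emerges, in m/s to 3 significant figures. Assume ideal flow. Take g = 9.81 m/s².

v = 3.01 m/s

Bernoulli from surface to hole (P equal, v_surface ≈ 0): v = √(2gh) = √(2×9.81×0.462) = 3.01 m/s.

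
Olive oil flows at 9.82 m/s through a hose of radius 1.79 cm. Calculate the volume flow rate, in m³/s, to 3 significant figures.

Q = 0.00988 m³/s

Q = A·v = 0.00101 m² × 9.82 m/s = 0.00988 m³/s.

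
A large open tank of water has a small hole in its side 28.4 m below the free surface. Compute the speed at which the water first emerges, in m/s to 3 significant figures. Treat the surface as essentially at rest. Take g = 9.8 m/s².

v ≈ 23.6 m/s

The surface is effectively still and both ends are open, so ½v² = gh and v = √(2·9.8·28.4) = 23.6 m/s.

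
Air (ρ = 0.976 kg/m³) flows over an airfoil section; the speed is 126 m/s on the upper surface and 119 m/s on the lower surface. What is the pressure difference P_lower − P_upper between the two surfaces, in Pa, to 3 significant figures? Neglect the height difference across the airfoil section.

ΔP = 837 Pa

Bernoulli (same height): P_lower − P_upper = ½ρ(v_upper² − v_lower²).
ΔP = ½·0.976·(126² − 119²) = 837 Pa.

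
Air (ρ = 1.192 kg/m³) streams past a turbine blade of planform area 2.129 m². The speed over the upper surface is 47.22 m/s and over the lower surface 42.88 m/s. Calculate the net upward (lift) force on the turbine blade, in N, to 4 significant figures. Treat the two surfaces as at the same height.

From P + ½ρv² = const at equal height, P_low − P_up = ½ρ(v_up² − v_low²).
ΔP = ½·1.192·(47.22² − 42.88²) = 233.1 Pa.
Lift = ΔP · A = 233.1 × 2.129 = 496.2 N.

496.2 N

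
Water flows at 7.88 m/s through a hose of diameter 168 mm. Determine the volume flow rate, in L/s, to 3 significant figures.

Q = A·v = 0.0222 m² × 7.88 m/s = 0.175 m³/s.
Converting: 0.175 m³/s × 1000 = 175 L/s.

175 L/s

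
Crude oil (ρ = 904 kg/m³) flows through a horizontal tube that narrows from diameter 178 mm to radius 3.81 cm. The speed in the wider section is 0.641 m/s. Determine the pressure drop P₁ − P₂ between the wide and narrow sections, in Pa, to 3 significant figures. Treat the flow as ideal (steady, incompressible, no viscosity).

Continuity gives A₁v₁ = A₂v₂, so v₂ = (249 cm²)/(45.6 cm²) × 0.641 m/s = 3.50 m/s.
With no height change, Bernoulli's equation is P₁ + ½ρv₁² = P₂ + ½ρv₂².
P₁ − P₂ = ½·904·(3.50² − 0.641²) = ½·904·11.8 = 5340 Pa.

5340 Pa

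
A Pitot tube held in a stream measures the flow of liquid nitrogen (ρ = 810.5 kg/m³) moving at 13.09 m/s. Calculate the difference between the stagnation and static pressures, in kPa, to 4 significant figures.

At the stagnation point the flow is brought to rest, so Bernoulli gives P_stag − P_static = ½ρv².
ΔP = ½·810.5·13.09² = 69440 Pa.

69.44 kPa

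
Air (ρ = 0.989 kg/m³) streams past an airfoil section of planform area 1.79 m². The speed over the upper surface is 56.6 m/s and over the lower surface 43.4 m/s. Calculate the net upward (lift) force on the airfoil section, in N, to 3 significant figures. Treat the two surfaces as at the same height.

From P + ½ρv² = const at equal height, P_low − P_up = ½ρ(v_up² − v_low²).
ΔP = ½·0.989·(56.6² − 43.4²) = 653 Pa.
Lift = ΔP · A = 653 × 1.79 = 1170 N.

F ≈ 1170 N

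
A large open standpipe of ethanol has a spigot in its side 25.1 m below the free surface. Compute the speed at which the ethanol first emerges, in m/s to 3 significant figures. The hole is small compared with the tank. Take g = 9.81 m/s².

With the surface at rest and both surface and jet at atmospheric pressure, Bernoulli gives ρg h = ½ρv², so v = √(2gh) = √(2·9.81·25.1) = 22.2 m/s.

v ≈ 22.2 m/s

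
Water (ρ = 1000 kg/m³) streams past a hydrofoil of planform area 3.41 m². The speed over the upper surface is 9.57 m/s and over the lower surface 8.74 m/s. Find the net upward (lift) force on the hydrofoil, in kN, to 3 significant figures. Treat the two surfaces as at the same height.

The faster flow above has the lower pressure; Bernoulli (same height) gives ΔP = ½ρ(v_up² − v_low²).
ΔP = ½·1000·(9.57² − 8.74²) = 7600 Pa.
Lift = ΔP · A = 7600 × 3.41 = 25900 N.

F ≈ 25.9 kN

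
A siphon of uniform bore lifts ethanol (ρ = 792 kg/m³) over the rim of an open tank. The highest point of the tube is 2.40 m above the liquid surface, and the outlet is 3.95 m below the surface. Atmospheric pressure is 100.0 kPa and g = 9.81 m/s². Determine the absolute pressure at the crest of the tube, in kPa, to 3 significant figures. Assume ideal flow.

The outlet speed comes from Torricelli: v = √(2g·3.95) = 8.80 m/s.
Continuity keeps v the same throughout the tube; from surface to crest, P_atm + 0 = P_top + ½ρv² + ρg·h_top.
P_top = 100000 − ½·792·8.80² − 792·9.81·2.40 = 50700 Pa.

50.7 kPa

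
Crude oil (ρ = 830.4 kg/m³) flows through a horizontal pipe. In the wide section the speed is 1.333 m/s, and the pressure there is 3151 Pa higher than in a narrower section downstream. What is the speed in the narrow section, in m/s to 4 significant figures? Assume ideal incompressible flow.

v₂ ≈ 3.060 m/s

Along the level pipe P + ½ρv² is conserved, hence v₂² = v₁² + 2(P₁ − P₂)/ρ.
v₂ = √(1.333² + 2·3151/830.4) = √(1.777 + 7.589) = 3.060 m/s.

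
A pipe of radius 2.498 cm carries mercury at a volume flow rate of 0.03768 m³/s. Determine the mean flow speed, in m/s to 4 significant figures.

Q = 0.03768 m³/s = 0.03768 m³/s.
v = Q/A = 0.03768 / 0.001960 = 19.22 m/s.

19.22 m/s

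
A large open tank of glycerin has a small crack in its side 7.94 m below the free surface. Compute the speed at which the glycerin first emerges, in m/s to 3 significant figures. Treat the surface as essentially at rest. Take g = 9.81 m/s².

Bernoulli from surface to hole (P equal, v_surface ≈ 0): v = √(2gh) = √(2×9.81×7.94) = 12.5 m/s.

v ≈ 12.5 m/s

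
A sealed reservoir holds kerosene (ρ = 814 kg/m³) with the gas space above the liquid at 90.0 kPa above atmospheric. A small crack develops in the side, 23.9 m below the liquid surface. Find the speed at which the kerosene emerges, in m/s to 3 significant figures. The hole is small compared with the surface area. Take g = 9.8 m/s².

Take point 1 at the surface (v₁ ≈ 0) and point 2 at the hole (at atmospheric pressure). Bernoulli: P₁ + ρg h = P_atm + ½ρv₂².
With P₁ − P_atm = 90000 Pa, v₂ = √(2gh + 2ΔP/ρ) = √(2·9.8·23.9 + 2·90000/814) = 26.3 m/s.

26.3 m/s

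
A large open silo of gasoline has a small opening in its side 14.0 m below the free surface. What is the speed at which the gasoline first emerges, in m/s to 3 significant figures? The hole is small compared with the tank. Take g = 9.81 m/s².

v ≈ 16.6 m/s

The surface is effectively still and both ends are open, so ½v² = gh and v = √(2·9.81·14.0) = 16.6 m/s.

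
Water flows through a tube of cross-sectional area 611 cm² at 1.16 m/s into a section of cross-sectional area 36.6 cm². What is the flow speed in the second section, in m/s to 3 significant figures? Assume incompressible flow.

Mass conservation (A₁v₁ = A₂v₂) gives v₂ = 1.16 × 611/36.6 = 19.4 m/s.

v₂ ≈ 19.4 m/s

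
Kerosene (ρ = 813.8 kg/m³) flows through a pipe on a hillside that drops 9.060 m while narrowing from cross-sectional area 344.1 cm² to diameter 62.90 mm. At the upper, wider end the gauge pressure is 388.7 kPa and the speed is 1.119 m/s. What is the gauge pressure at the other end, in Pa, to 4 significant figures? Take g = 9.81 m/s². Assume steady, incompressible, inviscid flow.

P₂ ≈ 399100 Pa

Mass conservation (A₁v₁ = A₂v₂) gives v₂ = 1.119 × 344.1/31.07 = 12.39 m/s.
Bernoulli: P₁ + ½ρv₁² + ρg h₁ = P₂ + ½ρv₂² + ρg h₂, so P₂ = P₁ + ½ρ(v₁² − v₂²) − ρg(h₂ − h₁).
P₂ = 388700 + ½·813.8·(1.119² − 12.39²) − 813.8·9.81·(−9.060) = 388700 + (-61970) − (-72330) = 399100 Pa.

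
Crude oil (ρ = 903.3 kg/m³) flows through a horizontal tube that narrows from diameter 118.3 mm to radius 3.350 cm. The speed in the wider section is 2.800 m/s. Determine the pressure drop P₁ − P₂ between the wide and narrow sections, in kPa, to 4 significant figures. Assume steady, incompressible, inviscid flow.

30.87 kPa

The volume flow rate is constant, so v₂ = (A₁/A₂)v₁ = (109.9/35.26)·2.800 = 8.729 m/s.
The pipe is horizontal, so Bernoulli reduces to P₁ + ½ρv₁² = P₂ + ½ρv₂².
P₁ − P₂ = ½·903.3·(8.729² − 2.800²) = ½·903.3·68.36 = 30870 Pa.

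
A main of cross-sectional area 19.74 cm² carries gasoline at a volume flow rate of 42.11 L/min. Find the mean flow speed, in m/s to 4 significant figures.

Q = 42.11 L/min = 0.0007018 m³/s.
v = Q/A = 0.0007018 / 0.001974 = 0.3555 m/s.

0.3555 m/s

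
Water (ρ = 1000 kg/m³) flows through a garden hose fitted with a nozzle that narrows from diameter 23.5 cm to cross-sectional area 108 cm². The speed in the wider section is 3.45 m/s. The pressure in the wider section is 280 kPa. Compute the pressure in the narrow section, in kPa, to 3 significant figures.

Mass conservation (A₁v₁ = A₂v₂) gives v₂ = 3.45 × 434/108 = 13.9 m/s.
With no height change, Bernoulli's equation is P₁ + ½ρv₁² = P₂ + ½ρv₂².
P₂ = P₁ − ½ρ(v₂² − v₁²) = 280000 − ½·1000·(13.9² − 3.45²) = 280000 − 90000 = 190000 Pa.

P₂ ≈ 190 kPa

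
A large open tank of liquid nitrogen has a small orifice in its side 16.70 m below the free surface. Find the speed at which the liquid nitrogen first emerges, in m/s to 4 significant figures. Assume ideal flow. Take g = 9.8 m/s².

Bernoulli from surface to hole (P equal, v_surface ≈ 0): v = √(2gh) = √(2×9.8×16.70) = 18.09 m/s.

v ≈ 18.09 m/s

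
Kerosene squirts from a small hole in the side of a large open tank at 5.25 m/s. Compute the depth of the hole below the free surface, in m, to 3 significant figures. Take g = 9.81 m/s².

Inverting v = √(2gh) gives h = v² / 2g.
h = 5.25²/(2·9.81) = 27.6/19.62 = 1.40 m.

h ≈ 1.40 m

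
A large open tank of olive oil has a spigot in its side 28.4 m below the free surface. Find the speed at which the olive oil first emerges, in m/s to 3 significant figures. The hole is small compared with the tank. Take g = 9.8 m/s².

v ≈ 23.6 m/s

Torricelli's result v = √(2gh) gives v = √(2·9.8·28.4) = 23.6 m/s.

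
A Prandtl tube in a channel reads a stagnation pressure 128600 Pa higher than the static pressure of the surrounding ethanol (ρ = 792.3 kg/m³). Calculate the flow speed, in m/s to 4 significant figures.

Bernoulli between the free stream and the stagnation point: ½ρv² = P_stag − P_static.
v = √(2ΔP/ρ) = √(2·128600/792.3) = 18.02 m/s.

18.02 m/s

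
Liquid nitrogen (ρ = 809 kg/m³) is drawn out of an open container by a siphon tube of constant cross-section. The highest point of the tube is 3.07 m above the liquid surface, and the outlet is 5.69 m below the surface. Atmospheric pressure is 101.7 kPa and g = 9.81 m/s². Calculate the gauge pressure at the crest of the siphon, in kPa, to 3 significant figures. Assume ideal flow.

The outlet speed comes from Torricelli: v = √(2g·5.69) = 10.6 m/s.
With constant cross-section the crest speed equals v; applying Bernoulli from the surface up to the crest, P_top = P_atm − ½ρv² − ρg·h_top.
P_top = 101700 − ½·809·10.6² − 809·9.81·3.07 = 32200 Pa. So P_gauge = P_top − P_atm = -69500 Pa.

P_gauge ≈ -69.5 kPa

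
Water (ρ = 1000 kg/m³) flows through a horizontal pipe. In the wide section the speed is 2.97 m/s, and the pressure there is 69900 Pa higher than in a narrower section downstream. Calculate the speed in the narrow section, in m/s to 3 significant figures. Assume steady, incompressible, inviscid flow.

With h₁ = h₂, rearranging Bernoulli gives v₂ = √(v₁² + 2ΔP/ρ).
v₂ = √(2.97² + 2·69900/1000) = √(8.82 + 140) = 12.2 m/s.

v₂ ≈ 12.2 m/s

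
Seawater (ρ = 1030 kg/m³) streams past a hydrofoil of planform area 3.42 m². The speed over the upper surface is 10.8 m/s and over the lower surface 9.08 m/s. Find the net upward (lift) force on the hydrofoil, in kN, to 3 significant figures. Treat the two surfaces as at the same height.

With equal heights on the two surfaces, Bernoulli gives P_lower − P_upper = ½ρ(v_upper² − v_lower²).
ΔP = ½·1030·(10.8² − 9.08²) = 17600 Pa.
Lift = ΔP · A = 17600 × 3.42 = 60200 N.

60.2 kN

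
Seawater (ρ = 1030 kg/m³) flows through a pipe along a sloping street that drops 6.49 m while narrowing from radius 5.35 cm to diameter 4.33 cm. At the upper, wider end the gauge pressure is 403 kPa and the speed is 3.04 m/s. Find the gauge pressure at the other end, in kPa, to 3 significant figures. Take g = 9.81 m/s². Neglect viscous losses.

P₂ ≈ 296 kPa

The volume flow rate is constant, so v₂ = (A₁/A₂)v₁ = (89.9/14.7)·3.04 = 18.6 m/s.
Bernoulli: P₁ + ½ρv₁² + ρg h₁ = P₂ + ½ρv₂² + ρg h₂, so P₂ = P₁ + ½ρ(v₁² − v₂²) − ρg(h₂ − h₁).
P₂ = 403000 + ½·1030·(3.04² − 18.6²) − 1030·9.81·(−6.49) = 403000 + (-173000) − (-65600) = 296000 Pa.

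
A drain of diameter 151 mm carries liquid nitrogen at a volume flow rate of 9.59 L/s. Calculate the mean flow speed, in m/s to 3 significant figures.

Q = 9.59 L/s = 0.00959 m³/s.
v = Q/A = 0.00959 / 0.0179 = 0.536 m/s.

0.536 m/s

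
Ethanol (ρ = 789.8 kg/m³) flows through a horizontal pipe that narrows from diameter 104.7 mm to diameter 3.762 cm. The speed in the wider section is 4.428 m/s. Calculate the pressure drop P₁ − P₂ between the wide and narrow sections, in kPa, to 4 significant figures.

The volume flow rate is constant, so v₂ = (A₁/A₂)v₁ = (86.10/11.12)·4.428 = 34.30 m/s.
Along the horizontal streamline, P + ½ρv² is constant.
P₁ − P₂ = ½·789.8·(34.30² − 4.428²) = ½·789.8·1157 = 456800 Pa.

ΔP ≈ 456.8 kPa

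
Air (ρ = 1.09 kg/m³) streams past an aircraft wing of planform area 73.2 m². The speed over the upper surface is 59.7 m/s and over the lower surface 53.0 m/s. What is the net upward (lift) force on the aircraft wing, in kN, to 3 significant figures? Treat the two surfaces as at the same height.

F ≈ 30.1 kN

The faster flow above has the lower pressure; Bernoulli (same height) gives ΔP = ½ρ(v_up² − v_low²).
ΔP = ½·1.09·(59.7² − 53.0²) = 412 Pa.
Lift = ΔP · A = 412 × 73.2 = 30100 N.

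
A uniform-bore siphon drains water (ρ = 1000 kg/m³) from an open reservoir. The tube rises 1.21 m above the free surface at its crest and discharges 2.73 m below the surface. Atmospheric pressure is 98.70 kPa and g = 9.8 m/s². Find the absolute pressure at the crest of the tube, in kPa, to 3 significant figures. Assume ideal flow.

Bernoulli surface→outlet gives ½v² = g·h_out, so v = √(2·9.8·2.73) = 7.31 m/s.
Continuity keeps v the same throughout the tube; from surface to crest, P_atm + 0 = P_top + ½ρv² + ρg·h_top.
P_top = 98700 − ½·1000·7.31² − 1000·9.8·1.21 = 60100 Pa.

P_top ≈ 60.1 kPa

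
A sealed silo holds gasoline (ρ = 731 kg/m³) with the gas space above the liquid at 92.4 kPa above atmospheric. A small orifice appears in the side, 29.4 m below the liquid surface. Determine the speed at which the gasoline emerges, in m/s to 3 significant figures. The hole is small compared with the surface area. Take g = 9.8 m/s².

v = 28.8 m/s

Take point 1 at the surface (v₁ ≈ 0) and point 2 at the hole (at atmospheric pressure). Bernoulli: P₁ + ρg h = P_atm + ½ρv₂².
With P₁ − P_atm = 92400 Pa, v₂ = √(2gh + 2ΔP/ρ) = √(2·9.8·29.4 + 2·92400/731) = 28.8 m/s.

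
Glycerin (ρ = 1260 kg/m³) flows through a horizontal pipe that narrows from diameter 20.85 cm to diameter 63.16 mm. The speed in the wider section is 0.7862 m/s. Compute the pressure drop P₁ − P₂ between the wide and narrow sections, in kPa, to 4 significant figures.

The volume flow rate is constant, so v₂ = (A₁/A₂)v₁ = (341.4/31.33)·0.7862 = 8.568 m/s.
Along the horizontal streamline, P + ½ρv² is constant.
P₁ − P₂ = ½·1260·(8.568² − 0.7862²) = ½·1260·72.79 = 45860 Pa.

ΔP ≈ 45.86 kPa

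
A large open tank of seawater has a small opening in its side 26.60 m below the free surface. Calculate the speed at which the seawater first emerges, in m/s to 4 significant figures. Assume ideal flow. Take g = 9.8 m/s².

Bernoulli from surface to hole (P equal, v_surface ≈ 0): v = √(2gh) = √(2×9.8×26.60) = 22.83 m/s.

22.83 m/s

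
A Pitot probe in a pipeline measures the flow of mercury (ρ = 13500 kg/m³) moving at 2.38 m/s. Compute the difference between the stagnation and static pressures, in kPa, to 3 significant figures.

ΔP ≈ 38.2 kPa

Bernoulli between the free stream and the stagnation point: ½ρv² = P_stag − P_static.
ΔP = ½·13500·2.38² = 38200 Pa.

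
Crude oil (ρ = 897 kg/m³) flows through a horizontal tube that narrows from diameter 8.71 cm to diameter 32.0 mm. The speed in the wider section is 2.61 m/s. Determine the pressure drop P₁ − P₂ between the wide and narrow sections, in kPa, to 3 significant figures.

Mass conservation (A₁v₁ = A₂v₂) gives v₂ = 2.61 × 59.6/8.04 = 19.3 m/s.
Bernoulli (h₁ = h₂): P₁ − P₂ = ½ρ(v₂² − v₁²).
P₁ − P₂ = ½·897·(19.3² − 2.61²) = ½·897·367 = 165000 Pa.

ΔP = 165 kPa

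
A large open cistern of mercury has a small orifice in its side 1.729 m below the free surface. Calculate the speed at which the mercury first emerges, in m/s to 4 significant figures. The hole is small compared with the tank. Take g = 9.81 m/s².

5.824 m/s

With the surface at rest and both surface and jet at atmospheric pressure, Bernoulli gives ρg h = ½ρv², so v = √(2gh) = √(2·9.81·1.729) = 5.824 m/s.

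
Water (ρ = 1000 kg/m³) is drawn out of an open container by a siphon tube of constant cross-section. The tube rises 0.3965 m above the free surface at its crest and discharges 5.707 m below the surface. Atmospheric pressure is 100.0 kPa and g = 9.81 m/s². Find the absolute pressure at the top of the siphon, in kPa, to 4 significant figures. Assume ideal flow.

From the surface to the outlet (both open to atmosphere, surface at rest): v = √(2g·h_out) = √(2·9.81·5.707) = 10.58 m/s.
Continuity keeps v the same throughout the tube; from surface to crest, P_atm + 0 = P_top + ½ρv² + ρg·h_top.
P_top = 100000 − ½·1000·10.58² − 1000·9.81·0.3965 = 40120 Pa.

P_top ≈ 40.12 kPa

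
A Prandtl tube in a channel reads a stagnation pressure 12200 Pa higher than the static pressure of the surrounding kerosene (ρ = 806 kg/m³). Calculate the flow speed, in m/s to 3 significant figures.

v ≈ 5.50 m/s

The dynamic pressure equals the rise in static pressure at the stagnation point: ΔP = ½ρv².
v = √(2ΔP/ρ) = √(2·12200/806) = 5.50 m/s.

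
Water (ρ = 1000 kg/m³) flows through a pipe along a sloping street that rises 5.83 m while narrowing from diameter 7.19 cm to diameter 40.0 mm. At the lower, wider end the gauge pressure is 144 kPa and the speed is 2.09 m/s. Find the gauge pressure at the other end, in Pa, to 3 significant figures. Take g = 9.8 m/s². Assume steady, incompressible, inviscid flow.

66200 Pa

Mass conservation (A₁v₁ = A₂v₂) gives v₂ = 2.09 × 40.6/12.6 = 6.75 m/s.
Applying Bernoulli between the two ends and solving for P₂: P₂ = P₁ + ½ρ(v₁² − v₂²) − ρgΔh.
P₂ = 144000 + ½·1000·(2.09² − 6.75²) − 1000·9.8·(+5.83) = 144000 + (-20600) − (57100) = 66200 Pa.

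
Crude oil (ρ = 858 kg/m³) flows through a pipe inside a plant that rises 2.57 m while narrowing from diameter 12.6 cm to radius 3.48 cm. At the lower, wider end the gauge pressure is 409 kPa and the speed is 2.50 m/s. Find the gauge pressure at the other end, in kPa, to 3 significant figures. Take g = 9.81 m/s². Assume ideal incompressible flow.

361 kPa

Continuity gives A₁v₁ = A₂v₂, so v₂ = (125 cm²)/(38.0 cm²) × 2.50 m/s = 8.19 m/s.
Bernoulli: P₁ + ½ρv₁² + ρg h₁ = P₂ + ½ρv₂² + ρg h₂, so P₂ = P₁ + ½ρ(v₁² − v₂²) − ρg(h₂ − h₁).
P₂ = 409000 + ½·858·(2.50² − 8.19²) − 858·9.81·(+2.57) = 409000 + (-26100) − (21600) = 361000 Pa.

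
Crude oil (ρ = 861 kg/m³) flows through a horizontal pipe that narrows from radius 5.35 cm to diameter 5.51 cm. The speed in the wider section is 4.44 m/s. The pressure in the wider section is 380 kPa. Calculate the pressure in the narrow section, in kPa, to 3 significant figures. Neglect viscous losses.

Mass conservation (A₁v₁ = A₂v₂) gives v₂ = 4.44 × 89.9/23.8 = 16.7 m/s.
With no height change, Bernoulli's equation is P₁ + ½ρv₁² = P₂ + ½ρv₂².
P₂ = P₁ − ½ρ(v₂² − v₁²) = 380000 − ½·861·(16.7² − 4.44²) = 380000 − 112000 = 268000 Pa.

268 kPa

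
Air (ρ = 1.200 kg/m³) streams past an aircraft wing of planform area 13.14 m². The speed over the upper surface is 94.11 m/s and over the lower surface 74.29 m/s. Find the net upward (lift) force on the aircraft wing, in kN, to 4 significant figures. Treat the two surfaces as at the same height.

F = 26.31 kN

The faster flow above has the lower pressure; Bernoulli (same height) gives ΔP = ½ρ(v_up² − v_low²).
ΔP = ½·1.200·(94.11² − 74.29²) = 2003 Pa.
Lift = ΔP · A = 2003 × 13.14 = 26310 N.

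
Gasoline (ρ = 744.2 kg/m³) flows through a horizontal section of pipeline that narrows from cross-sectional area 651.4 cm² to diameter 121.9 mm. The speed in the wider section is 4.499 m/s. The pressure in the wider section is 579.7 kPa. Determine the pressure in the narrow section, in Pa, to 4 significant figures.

Mass conservation (A₁v₁ = A₂v₂) gives v₂ = 4.499 × 651.4/116.7 = 25.11 m/s.
The pipe is horizontal, so Bernoulli reduces to P₁ + ½ρv₁² = P₂ + ½ρv₂².
P₂ = P₁ − ½ρ(v₂² − v₁²) = 579700 − ½·744.2·(25.11² − 4.499²) = 579700 − 227100 = 352600 Pa.

P₂ = 352600 Pa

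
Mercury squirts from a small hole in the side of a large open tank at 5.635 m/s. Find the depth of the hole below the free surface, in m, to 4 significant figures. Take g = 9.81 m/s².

1.618 m

For a small hole in a large open tank, ½v² = gh, giving h = v²/(2g).
h = 5.635²/(2·9.81) = 31.75/19.62 = 1.618 m.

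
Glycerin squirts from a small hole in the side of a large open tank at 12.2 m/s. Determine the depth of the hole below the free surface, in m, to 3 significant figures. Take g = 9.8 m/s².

For a small hole in a large open tank, ½v² = gh, giving h = v²/(2g).
h = 12.2²/(2·9.8) = 149/19.60 = 7.59 m.

h ≈ 7.59 m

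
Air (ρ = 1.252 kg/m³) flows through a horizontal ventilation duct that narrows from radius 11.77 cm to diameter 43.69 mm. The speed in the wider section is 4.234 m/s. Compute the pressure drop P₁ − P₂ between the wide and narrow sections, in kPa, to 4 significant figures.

Mass conservation (A₁v₁ = A₂v₂) gives v₂ = 4.234 × 435.2/14.99 = 122.9 m/s.
With no height change, Bernoulli's equation is P₁ + ½ρv₁² = P₂ + ½ρv₂².
P₁ − P₂ = ½·1.252·(122.9² − 4.234²) = ½·1.252·15090 = 9446 Pa.

ΔP = 9.446 kPa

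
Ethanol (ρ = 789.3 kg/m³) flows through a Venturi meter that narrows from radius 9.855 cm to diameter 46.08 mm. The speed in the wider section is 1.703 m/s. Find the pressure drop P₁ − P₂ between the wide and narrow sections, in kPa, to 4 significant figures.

ΔP = 382.0 kPa

Continuity gives A₁v₁ = A₂v₂, so v₂ = (305.1 cm²)/(16.68 cm²) × 1.703 m/s = 31.16 m/s.
The pipe is horizontal, so Bernoulli reduces to P₁ + ½ρv₁² = P₂ + ½ρv₂².
P₁ − P₂ = ½·789.3·(31.16² − 1.703²) = ½·789.3·967.9 = 382000 Pa.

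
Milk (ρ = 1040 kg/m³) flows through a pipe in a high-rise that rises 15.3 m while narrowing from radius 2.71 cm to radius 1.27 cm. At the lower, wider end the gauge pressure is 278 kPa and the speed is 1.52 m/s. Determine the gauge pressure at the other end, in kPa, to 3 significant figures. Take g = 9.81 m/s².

P₂ ≈ 98.2 kPa

The volume flow rate is constant, so v₂ = (A₁/A₂)v₁ = (23.1/5.07)·1.52 = 6.92 m/s.
Applying Bernoulli between the two ends and solving for P₂: P₂ = P₁ + ½ρ(v₁² − v₂²) − ρgΔh.
P₂ = 278000 + ½·1040·(1.52² − 6.92²) − 1040·9.81·(+15.3) = 278000 + (-23700) − (156000) = 98200 Pa.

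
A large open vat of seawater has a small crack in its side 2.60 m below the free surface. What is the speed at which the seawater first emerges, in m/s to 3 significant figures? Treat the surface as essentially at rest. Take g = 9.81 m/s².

Bernoulli from surface to hole (P equal, v_surface ≈ 0): v = √(2gh) = √(2×9.81×2.60) = 7.14 m/s.

7.14 m/s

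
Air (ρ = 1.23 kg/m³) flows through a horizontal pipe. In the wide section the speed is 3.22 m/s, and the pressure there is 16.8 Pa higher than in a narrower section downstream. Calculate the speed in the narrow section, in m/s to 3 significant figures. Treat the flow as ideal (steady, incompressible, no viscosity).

v₂ = 6.14 m/s

Along the level pipe P + ½ρv² is conserved, hence v₂² = v₁² + 2(P₁ − P₂)/ρ.
v₂ = √(3.22² + 2·16.8/1.23) = √(10.4 + 27.3) = 6.14 m/s.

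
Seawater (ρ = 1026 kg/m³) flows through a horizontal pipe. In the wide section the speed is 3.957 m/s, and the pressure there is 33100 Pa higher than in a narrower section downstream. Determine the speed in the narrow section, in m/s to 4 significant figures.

v₂ = 8.954 m/s

With h₁ = h₂, rearranging Bernoulli gives v₂ = √(v₁² + 2ΔP/ρ).
v₂ = √(3.957² + 2·33100/1026) = √(15.66 + 64.52) = 8.954 m/s.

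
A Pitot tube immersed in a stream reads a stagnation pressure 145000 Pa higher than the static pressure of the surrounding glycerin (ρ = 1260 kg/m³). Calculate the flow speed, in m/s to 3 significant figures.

v ≈ 15.2 m/s

The dynamic pressure equals the rise in static pressure at the stagnation point: ΔP = ½ρv².
v = √(2ΔP/ρ) = √(2·145000/1260) = 15.2 m/s.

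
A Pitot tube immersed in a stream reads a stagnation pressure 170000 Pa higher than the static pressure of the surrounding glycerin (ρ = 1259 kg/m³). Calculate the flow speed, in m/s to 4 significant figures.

Bernoulli between the free stream and the stagnation point: ½ρv² = P_stag − P_static.
v = √(2ΔP/ρ) = √(2·170000/1259) = 16.43 m/s.

v = 16.43 m/s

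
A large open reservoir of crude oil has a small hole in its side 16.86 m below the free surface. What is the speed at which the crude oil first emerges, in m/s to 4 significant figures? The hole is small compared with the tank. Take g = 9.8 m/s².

Torricelli's result v = √(2gh) gives v = √(2·9.8·16.86) = 18.18 m/s.

v ≈ 18.18 m/s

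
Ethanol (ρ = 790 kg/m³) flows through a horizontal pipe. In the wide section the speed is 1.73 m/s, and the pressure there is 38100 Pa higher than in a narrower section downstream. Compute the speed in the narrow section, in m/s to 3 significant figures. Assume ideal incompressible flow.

With h₁ = h₂, rearranging Bernoulli gives v₂ = √(v₁² + 2ΔP/ρ).
v₂ = √(1.73² + 2·38100/790) = √(2.99 + 96.5) = 9.97 m/s.

9.97 m/s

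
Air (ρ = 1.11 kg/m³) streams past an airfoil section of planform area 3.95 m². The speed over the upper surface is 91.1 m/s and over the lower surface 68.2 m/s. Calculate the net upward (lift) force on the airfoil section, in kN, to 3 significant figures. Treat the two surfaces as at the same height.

From P + ½ρv² = const at equal height, P_low − P_up = ½ρ(v_up² − v_low²).
ΔP = ½·1.11·(91.1² − 68.2²) = 2020 Pa.
Lift = ΔP · A = 2020 × 3.95 = 8000 N.

F ≈ 8.00 kN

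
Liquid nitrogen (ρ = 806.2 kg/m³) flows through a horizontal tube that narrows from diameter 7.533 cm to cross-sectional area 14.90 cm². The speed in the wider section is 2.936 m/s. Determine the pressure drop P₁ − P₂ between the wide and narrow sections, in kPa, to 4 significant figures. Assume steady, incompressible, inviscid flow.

ΔP = 27.61 kPa

Mass conservation (A₁v₁ = A₂v₂) gives v₂ = 2.936 × 44.57/14.90 = 8.782 m/s.
The pipe is horizontal, so Bernoulli reduces to P₁ + ½ρv₁² = P₂ + ½ρv₂².
P₁ − P₂ = ½·806.2·(8.782² − 2.936²) = ½·806.2·68.50 = 27610 Pa.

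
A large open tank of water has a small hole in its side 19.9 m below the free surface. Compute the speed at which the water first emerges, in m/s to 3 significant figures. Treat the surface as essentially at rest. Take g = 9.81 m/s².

v ≈ 19.8 m/s

The surface is effectively still and both ends are open, so ½v² = gh and v = √(2·9.81·19.9) = 19.8 m/s.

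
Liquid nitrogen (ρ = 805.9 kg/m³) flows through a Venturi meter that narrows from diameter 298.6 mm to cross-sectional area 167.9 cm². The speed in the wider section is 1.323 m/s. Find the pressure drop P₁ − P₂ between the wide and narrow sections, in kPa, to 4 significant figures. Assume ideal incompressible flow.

The volume flow rate is constant, so v₂ = (A₁/A₂)v₁ = (700.3/167.9)·1.323 = 5.518 m/s.
With no height change, Bernoulli's equation is P₁ + ½ρv₁² = P₂ + ½ρv₂².
P₁ − P₂ = ½·805.9·(5.518² − 1.323²) = ½·805.9·28.70 = 11560 Pa.

ΔP ≈ 11.56 kPa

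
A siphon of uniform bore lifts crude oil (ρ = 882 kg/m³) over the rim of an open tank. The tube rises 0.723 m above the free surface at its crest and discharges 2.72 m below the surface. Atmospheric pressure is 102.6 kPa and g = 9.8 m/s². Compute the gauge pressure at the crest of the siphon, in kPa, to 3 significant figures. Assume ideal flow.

-29.8 kPa

The outlet speed comes from Torricelli: v = √(2g·2.72) = 7.30 m/s.
Continuity keeps v the same throughout the tube; from surface to crest, P_atm + 0 = P_top + ½ρv² + ρg·h_top.
P_top = 102600 − ½·882·7.30² − 882·9.8·0.723 = 72800 Pa. So P_gauge = P_top − P_atm = -29800 Pa.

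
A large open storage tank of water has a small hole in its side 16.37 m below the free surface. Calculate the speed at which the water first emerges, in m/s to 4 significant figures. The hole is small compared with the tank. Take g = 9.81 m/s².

Bernoulli from surface to hole (P equal, v_surface ≈ 0): v = √(2gh) = √(2×9.81×16.37) = 17.92 m/s.

17.92 m/s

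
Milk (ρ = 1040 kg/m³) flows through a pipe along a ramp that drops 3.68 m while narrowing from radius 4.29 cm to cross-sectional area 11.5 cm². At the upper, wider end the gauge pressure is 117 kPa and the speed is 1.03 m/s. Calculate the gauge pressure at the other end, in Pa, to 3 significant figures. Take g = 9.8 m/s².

The volume flow rate is constant, so v₂ = (A₁/A₂)v₁ = (57.8/11.5)·1.03 = 5.18 m/s.
Applying Bernoulli between the two ends and solving for P₂: P₂ = P₁ + ½ρ(v₁² − v₂²) − ρgΔh.
P₂ = 117000 + ½·1040·(1.03² − 5.18²) − 1040·9.8·(−3.68) = 117000 + (-13400) − (-37500) = 141000 Pa.

P₂ = 141000 Pa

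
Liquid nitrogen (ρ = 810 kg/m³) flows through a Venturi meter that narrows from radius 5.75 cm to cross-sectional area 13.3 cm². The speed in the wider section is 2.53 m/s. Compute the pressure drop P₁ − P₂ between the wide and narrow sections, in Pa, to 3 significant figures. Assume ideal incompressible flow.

156000 Pa

The volume flow rate is constant, so v₂ = (A₁/A₂)v₁ = (104/13.3)·2.53 = 19.8 m/s.
With no height change, Bernoulli's equation is P₁ + ½ρv₁² = P₂ + ½ρv₂².
P₁ − P₂ = ½·810·(19.8² − 2.53²) = ½·810·384 = 156000 Pa.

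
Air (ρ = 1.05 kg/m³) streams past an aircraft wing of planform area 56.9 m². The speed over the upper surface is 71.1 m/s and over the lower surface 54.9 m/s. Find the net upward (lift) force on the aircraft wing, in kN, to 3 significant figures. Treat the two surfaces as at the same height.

The faster flow above has the lower pressure; Bernoulli (same height) gives ΔP = ½ρ(v_up² − v_low²).
ΔP = ½·1.05·(71.1² − 54.9²) = 1070 Pa.
Lift = ΔP · A = 1070 × 56.9 = 61000 N.

F = 61.0 kN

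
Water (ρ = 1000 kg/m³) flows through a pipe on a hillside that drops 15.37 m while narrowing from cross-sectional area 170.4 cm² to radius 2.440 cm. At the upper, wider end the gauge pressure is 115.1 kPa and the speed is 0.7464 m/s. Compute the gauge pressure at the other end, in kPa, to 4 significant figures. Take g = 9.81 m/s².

P₂ ≈ 243.0 kPa

The volume flow rate is constant, so v₂ = (A₁/A₂)v₁ = (170.4/18.70)·0.7464 = 6.800 m/s.
Bernoulli: P₁ + ½ρv₁² + ρg h₁ = P₂ + ½ρv₂² + ρg h₂, so P₂ = P₁ + ½ρ(v₁² − v₂²) − ρg(h₂ − h₁).
P₂ = 115100 + ½·1000·(0.7464² − 6.800²) − 1000·9.81·(−15.37) = 115100 + (-22840) − (-150800) = 243000 Pa.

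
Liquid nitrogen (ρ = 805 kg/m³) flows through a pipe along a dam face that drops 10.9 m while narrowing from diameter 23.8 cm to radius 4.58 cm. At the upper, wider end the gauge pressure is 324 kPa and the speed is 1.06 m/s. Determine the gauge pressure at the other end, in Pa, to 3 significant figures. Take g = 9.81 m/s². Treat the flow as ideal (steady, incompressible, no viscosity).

P₂ ≈ 390000 Pa

Mass conservation (A₁v₁ = A₂v₂) gives v₂ = 1.06 × 445/65.9 = 7.16 m/s.
Applying Bernoulli between the two ends and solving for P₂: P₂ = P₁ + ½ρ(v₁² − v₂²) − ρgΔh.
P₂ = 324000 + ½·805·(1.06² − 7.16²) − 805·9.81·(−10.9) = 324000 + (-20200) − (-86100) = 390000 Pa.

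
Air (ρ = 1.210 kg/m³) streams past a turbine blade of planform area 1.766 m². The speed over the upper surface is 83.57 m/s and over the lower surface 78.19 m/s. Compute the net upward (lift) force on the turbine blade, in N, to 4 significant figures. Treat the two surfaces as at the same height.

F ≈ 929.8 N

With equal heights on the two surfaces, Bernoulli gives P_lower − P_upper = ½ρ(v_upper² − v_lower²).
ΔP = ½·1.210·(83.57² − 78.19²) = 526.5 Pa.
Lift = ΔP · A = 526.5 × 1.766 = 929.8 N.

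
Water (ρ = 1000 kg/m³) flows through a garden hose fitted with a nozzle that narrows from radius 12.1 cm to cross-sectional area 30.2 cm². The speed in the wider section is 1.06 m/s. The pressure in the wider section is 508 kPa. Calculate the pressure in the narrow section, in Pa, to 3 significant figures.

Mass conservation (A₁v₁ = A₂v₂) gives v₂ = 1.06 × 460/30.2 = 16.1 m/s.
The pipe is horizontal, so Bernoulli reduces to P₁ + ½ρv₁² = P₂ + ½ρv₂².
P₂ = P₁ − ½ρ(v₂² − v₁²) = 508000 − ½·1000·(16.1² − 1.06²) = 508000 − 130000 = 378000 Pa.

P₂ ≈ 378000 Pa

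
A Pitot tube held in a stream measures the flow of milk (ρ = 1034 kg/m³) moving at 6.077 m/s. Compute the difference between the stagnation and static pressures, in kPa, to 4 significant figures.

ΔP ≈ 19.09 kPa

At the stagnation point the flow is brought to rest, so Bernoulli gives P_stag − P_static = ½ρv².
ΔP = ½·1034·6.077² = 19090 Pa.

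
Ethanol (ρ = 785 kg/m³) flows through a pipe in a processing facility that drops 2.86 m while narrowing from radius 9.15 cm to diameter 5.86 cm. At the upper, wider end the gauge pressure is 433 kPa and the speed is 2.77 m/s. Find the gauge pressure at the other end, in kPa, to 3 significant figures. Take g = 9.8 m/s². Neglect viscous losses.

Mass conservation (A₁v₁ = A₂v₂) gives v₂ = 2.77 × 263/27.0 = 27.0 m/s.
Energy conservation along the streamline gives P₂ = P₁ − ½ρ(v₂² − v₁²) − ρg(h₂ − h₁).
P₂ = 433000 + ½·785·(2.77² − 27.0²) − 785·9.8·(−2.86) = 433000 + (-283000) − (-22000) = 172000 Pa.

P₂ ≈ 172 kPa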